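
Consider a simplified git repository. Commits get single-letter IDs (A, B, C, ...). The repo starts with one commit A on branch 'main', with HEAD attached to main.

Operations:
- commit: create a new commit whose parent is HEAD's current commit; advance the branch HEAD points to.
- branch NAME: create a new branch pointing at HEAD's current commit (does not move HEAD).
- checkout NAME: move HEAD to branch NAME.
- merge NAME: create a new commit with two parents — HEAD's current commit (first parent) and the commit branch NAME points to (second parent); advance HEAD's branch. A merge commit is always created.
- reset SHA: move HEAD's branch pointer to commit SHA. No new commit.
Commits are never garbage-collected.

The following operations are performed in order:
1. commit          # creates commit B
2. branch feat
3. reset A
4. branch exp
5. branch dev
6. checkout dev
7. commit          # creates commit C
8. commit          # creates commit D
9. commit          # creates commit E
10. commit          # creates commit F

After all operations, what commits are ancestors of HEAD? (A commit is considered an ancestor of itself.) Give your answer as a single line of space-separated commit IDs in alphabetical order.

Answer: A C D E F

Derivation:
After op 1 (commit): HEAD=main@B [main=B]
After op 2 (branch): HEAD=main@B [feat=B main=B]
After op 3 (reset): HEAD=main@A [feat=B main=A]
After op 4 (branch): HEAD=main@A [exp=A feat=B main=A]
After op 5 (branch): HEAD=main@A [dev=A exp=A feat=B main=A]
After op 6 (checkout): HEAD=dev@A [dev=A exp=A feat=B main=A]
After op 7 (commit): HEAD=dev@C [dev=C exp=A feat=B main=A]
After op 8 (commit): HEAD=dev@D [dev=D exp=A feat=B main=A]
After op 9 (commit): HEAD=dev@E [dev=E exp=A feat=B main=A]
After op 10 (commit): HEAD=dev@F [dev=F exp=A feat=B main=A]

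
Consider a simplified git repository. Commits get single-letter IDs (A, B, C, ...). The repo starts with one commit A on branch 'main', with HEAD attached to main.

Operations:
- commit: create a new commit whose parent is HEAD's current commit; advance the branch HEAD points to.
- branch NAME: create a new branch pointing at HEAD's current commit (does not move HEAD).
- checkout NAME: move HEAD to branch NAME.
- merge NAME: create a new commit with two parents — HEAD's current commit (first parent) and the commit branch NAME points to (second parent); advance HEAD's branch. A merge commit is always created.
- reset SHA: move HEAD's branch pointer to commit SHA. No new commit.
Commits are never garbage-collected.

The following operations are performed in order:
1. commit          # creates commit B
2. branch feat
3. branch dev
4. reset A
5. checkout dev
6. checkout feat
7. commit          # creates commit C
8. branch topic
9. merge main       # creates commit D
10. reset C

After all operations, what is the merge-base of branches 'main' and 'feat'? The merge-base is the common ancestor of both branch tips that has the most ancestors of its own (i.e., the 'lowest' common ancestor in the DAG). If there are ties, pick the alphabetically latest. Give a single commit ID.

Answer: A

Derivation:
After op 1 (commit): HEAD=main@B [main=B]
After op 2 (branch): HEAD=main@B [feat=B main=B]
After op 3 (branch): HEAD=main@B [dev=B feat=B main=B]
After op 4 (reset): HEAD=main@A [dev=B feat=B main=A]
After op 5 (checkout): HEAD=dev@B [dev=B feat=B main=A]
After op 6 (checkout): HEAD=feat@B [dev=B feat=B main=A]
After op 7 (commit): HEAD=feat@C [dev=B feat=C main=A]
After op 8 (branch): HEAD=feat@C [dev=B feat=C main=A topic=C]
After op 9 (merge): HEAD=feat@D [dev=B feat=D main=A topic=C]
After op 10 (reset): HEAD=feat@C [dev=B feat=C main=A topic=C]
ancestors(main=A): ['A']
ancestors(feat=C): ['A', 'B', 'C']
common: ['A']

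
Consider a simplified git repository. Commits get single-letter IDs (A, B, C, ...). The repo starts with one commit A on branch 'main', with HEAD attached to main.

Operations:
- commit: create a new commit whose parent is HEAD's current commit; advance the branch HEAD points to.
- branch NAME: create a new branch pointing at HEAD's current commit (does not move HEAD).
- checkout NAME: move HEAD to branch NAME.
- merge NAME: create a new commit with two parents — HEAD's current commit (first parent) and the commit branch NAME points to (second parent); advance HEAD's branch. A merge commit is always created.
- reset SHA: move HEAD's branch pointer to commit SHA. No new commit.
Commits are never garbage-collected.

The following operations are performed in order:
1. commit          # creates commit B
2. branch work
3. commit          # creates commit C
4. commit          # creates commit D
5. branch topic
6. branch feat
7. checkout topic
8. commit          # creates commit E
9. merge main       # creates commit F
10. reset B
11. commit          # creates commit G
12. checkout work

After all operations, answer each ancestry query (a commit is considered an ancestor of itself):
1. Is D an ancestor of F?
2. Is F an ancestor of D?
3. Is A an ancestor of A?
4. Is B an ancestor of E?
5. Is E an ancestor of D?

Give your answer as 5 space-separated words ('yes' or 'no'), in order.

After op 1 (commit): HEAD=main@B [main=B]
After op 2 (branch): HEAD=main@B [main=B work=B]
After op 3 (commit): HEAD=main@C [main=C work=B]
After op 4 (commit): HEAD=main@D [main=D work=B]
After op 5 (branch): HEAD=main@D [main=D topic=D work=B]
After op 6 (branch): HEAD=main@D [feat=D main=D topic=D work=B]
After op 7 (checkout): HEAD=topic@D [feat=D main=D topic=D work=B]
After op 8 (commit): HEAD=topic@E [feat=D main=D topic=E work=B]
After op 9 (merge): HEAD=topic@F [feat=D main=D topic=F work=B]
After op 10 (reset): HEAD=topic@B [feat=D main=D topic=B work=B]
After op 11 (commit): HEAD=topic@G [feat=D main=D topic=G work=B]
After op 12 (checkout): HEAD=work@B [feat=D main=D topic=G work=B]
ancestors(F) = {A,B,C,D,E,F}; D in? yes
ancestors(D) = {A,B,C,D}; F in? no
ancestors(A) = {A}; A in? yes
ancestors(E) = {A,B,C,D,E}; B in? yes
ancestors(D) = {A,B,C,D}; E in? no

Answer: yes no yes yes no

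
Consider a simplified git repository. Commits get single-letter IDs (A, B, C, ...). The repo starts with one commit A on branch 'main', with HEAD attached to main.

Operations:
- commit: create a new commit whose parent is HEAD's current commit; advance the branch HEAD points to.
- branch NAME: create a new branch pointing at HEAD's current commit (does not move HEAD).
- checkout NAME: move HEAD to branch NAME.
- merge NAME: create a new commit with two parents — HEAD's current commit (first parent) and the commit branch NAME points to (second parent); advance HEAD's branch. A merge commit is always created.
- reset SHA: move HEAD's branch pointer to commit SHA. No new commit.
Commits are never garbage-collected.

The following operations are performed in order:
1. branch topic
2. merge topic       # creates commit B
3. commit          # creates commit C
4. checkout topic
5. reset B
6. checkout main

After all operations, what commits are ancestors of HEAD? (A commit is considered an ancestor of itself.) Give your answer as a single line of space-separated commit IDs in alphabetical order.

After op 1 (branch): HEAD=main@A [main=A topic=A]
After op 2 (merge): HEAD=main@B [main=B topic=A]
After op 3 (commit): HEAD=main@C [main=C topic=A]
After op 4 (checkout): HEAD=topic@A [main=C topic=A]
After op 5 (reset): HEAD=topic@B [main=C topic=B]
After op 6 (checkout): HEAD=main@C [main=C topic=B]

Answer: A B C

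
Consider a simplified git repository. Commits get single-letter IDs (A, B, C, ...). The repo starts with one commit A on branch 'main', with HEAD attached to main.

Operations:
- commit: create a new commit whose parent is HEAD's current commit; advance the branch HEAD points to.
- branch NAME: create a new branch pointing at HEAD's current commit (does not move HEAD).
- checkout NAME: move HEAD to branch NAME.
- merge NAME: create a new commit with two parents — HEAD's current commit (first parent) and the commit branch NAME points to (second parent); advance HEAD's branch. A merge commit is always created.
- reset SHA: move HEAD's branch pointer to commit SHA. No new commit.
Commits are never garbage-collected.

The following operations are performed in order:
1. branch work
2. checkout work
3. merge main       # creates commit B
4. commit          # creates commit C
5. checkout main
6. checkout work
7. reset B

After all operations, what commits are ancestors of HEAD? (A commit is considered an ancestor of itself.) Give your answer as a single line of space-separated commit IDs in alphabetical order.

After op 1 (branch): HEAD=main@A [main=A work=A]
After op 2 (checkout): HEAD=work@A [main=A work=A]
After op 3 (merge): HEAD=work@B [main=A work=B]
After op 4 (commit): HEAD=work@C [main=A work=C]
After op 5 (checkout): HEAD=main@A [main=A work=C]
After op 6 (checkout): HEAD=work@C [main=A work=C]
After op 7 (reset): HEAD=work@B [main=A work=B]

Answer: A B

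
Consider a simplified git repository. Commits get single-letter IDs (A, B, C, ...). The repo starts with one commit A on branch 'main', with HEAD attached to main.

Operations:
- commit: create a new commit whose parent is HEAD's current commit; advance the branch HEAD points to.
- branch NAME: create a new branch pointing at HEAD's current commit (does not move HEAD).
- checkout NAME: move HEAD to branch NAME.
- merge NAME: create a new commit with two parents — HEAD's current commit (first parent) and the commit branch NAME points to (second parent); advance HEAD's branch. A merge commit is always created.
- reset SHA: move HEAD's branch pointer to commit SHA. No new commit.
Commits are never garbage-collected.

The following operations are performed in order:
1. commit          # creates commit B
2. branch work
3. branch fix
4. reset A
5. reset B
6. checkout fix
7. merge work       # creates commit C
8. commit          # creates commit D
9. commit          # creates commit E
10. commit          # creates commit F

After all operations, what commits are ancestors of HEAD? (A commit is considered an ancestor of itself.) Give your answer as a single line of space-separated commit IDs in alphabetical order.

Answer: A B C D E F

Derivation:
After op 1 (commit): HEAD=main@B [main=B]
After op 2 (branch): HEAD=main@B [main=B work=B]
After op 3 (branch): HEAD=main@B [fix=B main=B work=B]
After op 4 (reset): HEAD=main@A [fix=B main=A work=B]
After op 5 (reset): HEAD=main@B [fix=B main=B work=B]
After op 6 (checkout): HEAD=fix@B [fix=B main=B work=B]
After op 7 (merge): HEAD=fix@C [fix=C main=B work=B]
After op 8 (commit): HEAD=fix@D [fix=D main=B work=B]
After op 9 (commit): HEAD=fix@E [fix=E main=B work=B]
After op 10 (commit): HEAD=fix@F [fix=F main=B work=B]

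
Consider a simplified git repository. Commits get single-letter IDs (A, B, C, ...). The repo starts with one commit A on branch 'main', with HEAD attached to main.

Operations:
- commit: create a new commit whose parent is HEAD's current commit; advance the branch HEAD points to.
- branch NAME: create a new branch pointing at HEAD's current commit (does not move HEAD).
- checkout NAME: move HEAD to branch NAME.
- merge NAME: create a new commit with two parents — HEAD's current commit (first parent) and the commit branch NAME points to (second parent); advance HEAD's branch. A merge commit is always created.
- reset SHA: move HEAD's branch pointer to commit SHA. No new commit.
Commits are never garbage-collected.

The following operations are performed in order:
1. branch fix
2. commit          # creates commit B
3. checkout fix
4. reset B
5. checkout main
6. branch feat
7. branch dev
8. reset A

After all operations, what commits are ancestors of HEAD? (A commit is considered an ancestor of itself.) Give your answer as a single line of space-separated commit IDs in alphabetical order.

Answer: A

Derivation:
After op 1 (branch): HEAD=main@A [fix=A main=A]
After op 2 (commit): HEAD=main@B [fix=A main=B]
After op 3 (checkout): HEAD=fix@A [fix=A main=B]
After op 4 (reset): HEAD=fix@B [fix=B main=B]
After op 5 (checkout): HEAD=main@B [fix=B main=B]
After op 6 (branch): HEAD=main@B [feat=B fix=B main=B]
After op 7 (branch): HEAD=main@B [dev=B feat=B fix=B main=B]
After op 8 (reset): HEAD=main@A [dev=B feat=B fix=B main=A]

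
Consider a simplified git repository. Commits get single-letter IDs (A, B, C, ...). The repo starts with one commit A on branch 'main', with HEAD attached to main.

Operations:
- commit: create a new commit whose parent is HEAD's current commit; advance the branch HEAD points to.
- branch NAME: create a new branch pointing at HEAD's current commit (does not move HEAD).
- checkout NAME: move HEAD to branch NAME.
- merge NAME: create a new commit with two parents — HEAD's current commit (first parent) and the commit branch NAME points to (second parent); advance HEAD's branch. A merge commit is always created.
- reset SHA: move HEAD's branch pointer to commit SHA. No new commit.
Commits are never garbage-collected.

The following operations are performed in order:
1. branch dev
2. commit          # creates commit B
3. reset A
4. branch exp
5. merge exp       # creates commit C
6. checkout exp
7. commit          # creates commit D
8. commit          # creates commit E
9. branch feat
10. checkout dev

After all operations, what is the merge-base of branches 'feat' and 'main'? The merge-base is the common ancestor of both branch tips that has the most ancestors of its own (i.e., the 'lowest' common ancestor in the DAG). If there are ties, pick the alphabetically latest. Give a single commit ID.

After op 1 (branch): HEAD=main@A [dev=A main=A]
After op 2 (commit): HEAD=main@B [dev=A main=B]
After op 3 (reset): HEAD=main@A [dev=A main=A]
After op 4 (branch): HEAD=main@A [dev=A exp=A main=A]
After op 5 (merge): HEAD=main@C [dev=A exp=A main=C]
After op 6 (checkout): HEAD=exp@A [dev=A exp=A main=C]
After op 7 (commit): HEAD=exp@D [dev=A exp=D main=C]
After op 8 (commit): HEAD=exp@E [dev=A exp=E main=C]
After op 9 (branch): HEAD=exp@E [dev=A exp=E feat=E main=C]
After op 10 (checkout): HEAD=dev@A [dev=A exp=E feat=E main=C]
ancestors(feat=E): ['A', 'D', 'E']
ancestors(main=C): ['A', 'C']
common: ['A']

Answer: A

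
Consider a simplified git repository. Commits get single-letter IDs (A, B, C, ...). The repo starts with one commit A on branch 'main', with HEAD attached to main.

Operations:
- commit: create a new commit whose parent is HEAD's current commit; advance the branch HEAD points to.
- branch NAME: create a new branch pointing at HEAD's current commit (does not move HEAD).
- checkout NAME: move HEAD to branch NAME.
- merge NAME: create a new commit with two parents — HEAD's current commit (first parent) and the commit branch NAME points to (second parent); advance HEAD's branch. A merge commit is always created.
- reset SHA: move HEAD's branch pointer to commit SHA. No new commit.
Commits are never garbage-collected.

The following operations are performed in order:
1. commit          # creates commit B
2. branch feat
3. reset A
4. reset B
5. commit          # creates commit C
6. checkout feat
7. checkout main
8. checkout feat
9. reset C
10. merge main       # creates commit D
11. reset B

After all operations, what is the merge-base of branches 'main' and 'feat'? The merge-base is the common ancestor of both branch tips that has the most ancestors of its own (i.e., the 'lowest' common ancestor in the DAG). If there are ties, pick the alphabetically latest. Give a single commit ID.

Answer: B

Derivation:
After op 1 (commit): HEAD=main@B [main=B]
After op 2 (branch): HEAD=main@B [feat=B main=B]
After op 3 (reset): HEAD=main@A [feat=B main=A]
After op 4 (reset): HEAD=main@B [feat=B main=B]
After op 5 (commit): HEAD=main@C [feat=B main=C]
After op 6 (checkout): HEAD=feat@B [feat=B main=C]
After op 7 (checkout): HEAD=main@C [feat=B main=C]
After op 8 (checkout): HEAD=feat@B [feat=B main=C]
After op 9 (reset): HEAD=feat@C [feat=C main=C]
After op 10 (merge): HEAD=feat@D [feat=D main=C]
After op 11 (reset): HEAD=feat@B [feat=B main=C]
ancestors(main=C): ['A', 'B', 'C']
ancestors(feat=B): ['A', 'B']
common: ['A', 'B']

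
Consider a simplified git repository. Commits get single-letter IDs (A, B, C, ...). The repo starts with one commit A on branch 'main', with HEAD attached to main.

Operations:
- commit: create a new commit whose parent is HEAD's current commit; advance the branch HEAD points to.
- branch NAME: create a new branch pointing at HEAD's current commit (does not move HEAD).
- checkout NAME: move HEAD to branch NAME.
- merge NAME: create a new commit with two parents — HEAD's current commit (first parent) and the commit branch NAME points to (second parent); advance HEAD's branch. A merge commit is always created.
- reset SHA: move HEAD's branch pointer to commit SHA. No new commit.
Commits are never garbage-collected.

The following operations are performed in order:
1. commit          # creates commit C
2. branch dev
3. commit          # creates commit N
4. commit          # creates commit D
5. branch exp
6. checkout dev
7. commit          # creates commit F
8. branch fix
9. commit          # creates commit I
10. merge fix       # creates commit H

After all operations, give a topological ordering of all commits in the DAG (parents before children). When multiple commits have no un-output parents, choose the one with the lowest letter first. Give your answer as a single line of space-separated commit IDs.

After op 1 (commit): HEAD=main@C [main=C]
After op 2 (branch): HEAD=main@C [dev=C main=C]
After op 3 (commit): HEAD=main@N [dev=C main=N]
After op 4 (commit): HEAD=main@D [dev=C main=D]
After op 5 (branch): HEAD=main@D [dev=C exp=D main=D]
After op 6 (checkout): HEAD=dev@C [dev=C exp=D main=D]
After op 7 (commit): HEAD=dev@F [dev=F exp=D main=D]
After op 8 (branch): HEAD=dev@F [dev=F exp=D fix=F main=D]
After op 9 (commit): HEAD=dev@I [dev=I exp=D fix=F main=D]
After op 10 (merge): HEAD=dev@H [dev=H exp=D fix=F main=D]
commit A: parents=[]
commit C: parents=['A']
commit D: parents=['N']
commit F: parents=['C']
commit H: parents=['I', 'F']
commit I: parents=['F']
commit N: parents=['C']

Answer: A C F I H N D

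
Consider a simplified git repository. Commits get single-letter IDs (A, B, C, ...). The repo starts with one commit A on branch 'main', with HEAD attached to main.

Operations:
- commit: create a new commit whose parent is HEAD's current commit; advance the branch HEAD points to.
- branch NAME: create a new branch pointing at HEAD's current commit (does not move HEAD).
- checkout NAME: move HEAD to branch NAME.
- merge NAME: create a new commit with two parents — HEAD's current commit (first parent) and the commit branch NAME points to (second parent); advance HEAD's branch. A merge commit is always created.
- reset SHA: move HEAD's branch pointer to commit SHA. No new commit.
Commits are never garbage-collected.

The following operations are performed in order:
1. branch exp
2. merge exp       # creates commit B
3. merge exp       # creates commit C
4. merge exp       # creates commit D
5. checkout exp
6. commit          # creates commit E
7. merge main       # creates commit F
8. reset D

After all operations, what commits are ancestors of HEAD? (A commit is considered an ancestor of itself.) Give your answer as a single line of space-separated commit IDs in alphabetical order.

After op 1 (branch): HEAD=main@A [exp=A main=A]
After op 2 (merge): HEAD=main@B [exp=A main=B]
After op 3 (merge): HEAD=main@C [exp=A main=C]
After op 4 (merge): HEAD=main@D [exp=A main=D]
After op 5 (checkout): HEAD=exp@A [exp=A main=D]
After op 6 (commit): HEAD=exp@E [exp=E main=D]
After op 7 (merge): HEAD=exp@F [exp=F main=D]
After op 8 (reset): HEAD=exp@D [exp=D main=D]

Answer: A B C D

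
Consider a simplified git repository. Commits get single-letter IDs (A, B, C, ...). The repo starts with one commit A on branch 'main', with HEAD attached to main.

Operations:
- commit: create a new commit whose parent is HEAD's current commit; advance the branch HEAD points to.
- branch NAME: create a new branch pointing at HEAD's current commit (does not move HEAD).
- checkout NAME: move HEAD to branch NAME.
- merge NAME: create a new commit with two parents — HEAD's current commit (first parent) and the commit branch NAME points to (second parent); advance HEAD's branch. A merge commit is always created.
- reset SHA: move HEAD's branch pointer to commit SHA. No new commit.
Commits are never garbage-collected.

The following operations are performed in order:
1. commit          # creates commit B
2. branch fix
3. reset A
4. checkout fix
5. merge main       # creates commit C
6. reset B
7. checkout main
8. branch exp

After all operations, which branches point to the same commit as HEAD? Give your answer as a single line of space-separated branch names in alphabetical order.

After op 1 (commit): HEAD=main@B [main=B]
After op 2 (branch): HEAD=main@B [fix=B main=B]
After op 3 (reset): HEAD=main@A [fix=B main=A]
After op 4 (checkout): HEAD=fix@B [fix=B main=A]
After op 5 (merge): HEAD=fix@C [fix=C main=A]
After op 6 (reset): HEAD=fix@B [fix=B main=A]
After op 7 (checkout): HEAD=main@A [fix=B main=A]
After op 8 (branch): HEAD=main@A [exp=A fix=B main=A]

Answer: exp main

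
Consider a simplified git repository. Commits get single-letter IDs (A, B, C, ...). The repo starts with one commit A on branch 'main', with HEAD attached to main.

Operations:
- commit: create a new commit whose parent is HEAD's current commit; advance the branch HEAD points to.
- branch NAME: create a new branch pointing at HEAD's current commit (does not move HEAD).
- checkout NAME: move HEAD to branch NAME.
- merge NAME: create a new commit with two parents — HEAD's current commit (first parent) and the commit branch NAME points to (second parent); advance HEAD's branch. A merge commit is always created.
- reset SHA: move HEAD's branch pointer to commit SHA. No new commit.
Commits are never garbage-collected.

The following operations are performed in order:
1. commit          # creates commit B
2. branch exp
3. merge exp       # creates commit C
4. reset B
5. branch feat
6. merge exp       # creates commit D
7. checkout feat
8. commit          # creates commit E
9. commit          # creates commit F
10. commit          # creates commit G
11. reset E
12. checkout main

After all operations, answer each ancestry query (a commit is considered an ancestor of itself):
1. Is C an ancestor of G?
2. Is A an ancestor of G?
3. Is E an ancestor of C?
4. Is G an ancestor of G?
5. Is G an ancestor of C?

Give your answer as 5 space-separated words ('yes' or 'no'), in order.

Answer: no yes no yes no

Derivation:
After op 1 (commit): HEAD=main@B [main=B]
After op 2 (branch): HEAD=main@B [exp=B main=B]
After op 3 (merge): HEAD=main@C [exp=B main=C]
After op 4 (reset): HEAD=main@B [exp=B main=B]
After op 5 (branch): HEAD=main@B [exp=B feat=B main=B]
After op 6 (merge): HEAD=main@D [exp=B feat=B main=D]
After op 7 (checkout): HEAD=feat@B [exp=B feat=B main=D]
After op 8 (commit): HEAD=feat@E [exp=B feat=E main=D]
After op 9 (commit): HEAD=feat@F [exp=B feat=F main=D]
After op 10 (commit): HEAD=feat@G [exp=B feat=G main=D]
After op 11 (reset): HEAD=feat@E [exp=B feat=E main=D]
After op 12 (checkout): HEAD=main@D [exp=B feat=E main=D]
ancestors(G) = {A,B,E,F,G}; C in? no
ancestors(G) = {A,B,E,F,G}; A in? yes
ancestors(C) = {A,B,C}; E in? no
ancestors(G) = {A,B,E,F,G}; G in? yes
ancestors(C) = {A,B,C}; G in? no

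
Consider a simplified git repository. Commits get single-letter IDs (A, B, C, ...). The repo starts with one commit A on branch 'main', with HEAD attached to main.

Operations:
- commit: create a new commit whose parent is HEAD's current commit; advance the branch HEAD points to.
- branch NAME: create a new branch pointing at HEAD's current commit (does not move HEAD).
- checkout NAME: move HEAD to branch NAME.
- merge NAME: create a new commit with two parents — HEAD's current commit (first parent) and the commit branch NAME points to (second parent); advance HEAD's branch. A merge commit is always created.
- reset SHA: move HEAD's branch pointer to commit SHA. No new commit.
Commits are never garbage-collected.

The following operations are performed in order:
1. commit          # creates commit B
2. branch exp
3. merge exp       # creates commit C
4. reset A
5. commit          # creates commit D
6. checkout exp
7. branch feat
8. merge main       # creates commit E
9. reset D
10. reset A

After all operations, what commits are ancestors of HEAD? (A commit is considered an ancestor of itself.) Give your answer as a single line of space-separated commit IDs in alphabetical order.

After op 1 (commit): HEAD=main@B [main=B]
After op 2 (branch): HEAD=main@B [exp=B main=B]
After op 3 (merge): HEAD=main@C [exp=B main=C]
After op 4 (reset): HEAD=main@A [exp=B main=A]
After op 5 (commit): HEAD=main@D [exp=B main=D]
After op 6 (checkout): HEAD=exp@B [exp=B main=D]
After op 7 (branch): HEAD=exp@B [exp=B feat=B main=D]
After op 8 (merge): HEAD=exp@E [exp=E feat=B main=D]
After op 9 (reset): HEAD=exp@D [exp=D feat=B main=D]
After op 10 (reset): HEAD=exp@A [exp=A feat=B main=D]

Answer: A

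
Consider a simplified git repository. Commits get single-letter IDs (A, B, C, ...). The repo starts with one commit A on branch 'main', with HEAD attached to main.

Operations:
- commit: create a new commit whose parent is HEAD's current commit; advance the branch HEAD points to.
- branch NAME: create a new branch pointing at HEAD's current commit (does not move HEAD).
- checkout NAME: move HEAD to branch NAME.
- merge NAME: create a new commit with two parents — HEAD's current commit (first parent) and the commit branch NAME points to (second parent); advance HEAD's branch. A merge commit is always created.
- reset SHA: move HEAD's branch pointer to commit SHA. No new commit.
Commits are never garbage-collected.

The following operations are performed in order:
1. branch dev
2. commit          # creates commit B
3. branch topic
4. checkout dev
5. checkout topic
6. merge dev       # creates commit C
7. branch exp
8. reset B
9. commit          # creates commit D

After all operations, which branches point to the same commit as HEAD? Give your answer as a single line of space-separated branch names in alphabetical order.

After op 1 (branch): HEAD=main@A [dev=A main=A]
After op 2 (commit): HEAD=main@B [dev=A main=B]
After op 3 (branch): HEAD=main@B [dev=A main=B topic=B]
After op 4 (checkout): HEAD=dev@A [dev=A main=B topic=B]
After op 5 (checkout): HEAD=topic@B [dev=A main=B topic=B]
After op 6 (merge): HEAD=topic@C [dev=A main=B topic=C]
After op 7 (branch): HEAD=topic@C [dev=A exp=C main=B topic=C]
After op 8 (reset): HEAD=topic@B [dev=A exp=C main=B topic=B]
After op 9 (commit): HEAD=topic@D [dev=A exp=C main=B topic=D]

Answer: topic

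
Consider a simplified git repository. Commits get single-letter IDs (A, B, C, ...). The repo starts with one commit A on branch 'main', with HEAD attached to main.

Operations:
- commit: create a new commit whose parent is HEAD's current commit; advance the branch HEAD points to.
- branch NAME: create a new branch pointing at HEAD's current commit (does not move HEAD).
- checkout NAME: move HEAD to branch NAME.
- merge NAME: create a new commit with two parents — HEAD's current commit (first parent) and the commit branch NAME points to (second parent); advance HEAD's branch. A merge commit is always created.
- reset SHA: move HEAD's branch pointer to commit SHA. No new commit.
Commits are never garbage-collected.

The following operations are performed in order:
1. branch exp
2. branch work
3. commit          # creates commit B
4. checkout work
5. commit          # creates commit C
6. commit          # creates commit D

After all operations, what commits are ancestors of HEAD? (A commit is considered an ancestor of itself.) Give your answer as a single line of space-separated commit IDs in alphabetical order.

Answer: A C D

Derivation:
After op 1 (branch): HEAD=main@A [exp=A main=A]
After op 2 (branch): HEAD=main@A [exp=A main=A work=A]
After op 3 (commit): HEAD=main@B [exp=A main=B work=A]
After op 4 (checkout): HEAD=work@A [exp=A main=B work=A]
After op 5 (commit): HEAD=work@C [exp=A main=B work=C]
After op 6 (commit): HEAD=work@D [exp=A main=B work=D]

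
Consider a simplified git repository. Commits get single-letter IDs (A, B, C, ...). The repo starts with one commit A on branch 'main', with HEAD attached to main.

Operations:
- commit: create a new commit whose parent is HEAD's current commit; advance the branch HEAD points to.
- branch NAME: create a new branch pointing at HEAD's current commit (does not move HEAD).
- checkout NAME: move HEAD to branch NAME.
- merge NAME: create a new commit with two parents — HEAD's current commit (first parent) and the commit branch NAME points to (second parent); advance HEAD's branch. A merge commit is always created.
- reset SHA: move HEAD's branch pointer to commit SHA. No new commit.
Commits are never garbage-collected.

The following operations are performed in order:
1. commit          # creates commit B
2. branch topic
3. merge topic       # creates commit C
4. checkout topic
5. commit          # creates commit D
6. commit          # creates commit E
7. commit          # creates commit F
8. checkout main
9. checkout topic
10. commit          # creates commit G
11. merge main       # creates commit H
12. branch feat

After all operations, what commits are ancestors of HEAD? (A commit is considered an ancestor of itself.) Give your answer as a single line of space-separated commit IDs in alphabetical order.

Answer: A B C D E F G H

Derivation:
After op 1 (commit): HEAD=main@B [main=B]
After op 2 (branch): HEAD=main@B [main=B topic=B]
After op 3 (merge): HEAD=main@C [main=C topic=B]
After op 4 (checkout): HEAD=topic@B [main=C topic=B]
After op 5 (commit): HEAD=topic@D [main=C topic=D]
After op 6 (commit): HEAD=topic@E [main=C topic=E]
After op 7 (commit): HEAD=topic@F [main=C topic=F]
After op 8 (checkout): HEAD=main@C [main=C topic=F]
After op 9 (checkout): HEAD=topic@F [main=C topic=F]
After op 10 (commit): HEAD=topic@G [main=C topic=G]
After op 11 (merge): HEAD=topic@H [main=C topic=H]
After op 12 (branch): HEAD=topic@H [feat=H main=C topic=H]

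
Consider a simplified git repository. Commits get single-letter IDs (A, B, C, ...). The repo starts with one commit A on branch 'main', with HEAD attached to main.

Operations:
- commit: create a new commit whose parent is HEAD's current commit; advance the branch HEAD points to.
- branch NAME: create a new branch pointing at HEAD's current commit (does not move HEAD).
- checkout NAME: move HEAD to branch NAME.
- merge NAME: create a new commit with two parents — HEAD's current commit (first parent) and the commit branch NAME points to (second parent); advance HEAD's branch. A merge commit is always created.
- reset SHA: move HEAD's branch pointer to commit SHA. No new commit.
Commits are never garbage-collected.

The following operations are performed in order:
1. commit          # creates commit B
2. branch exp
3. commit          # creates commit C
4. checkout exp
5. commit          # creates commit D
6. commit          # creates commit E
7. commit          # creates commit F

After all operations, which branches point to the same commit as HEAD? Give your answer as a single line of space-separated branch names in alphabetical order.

After op 1 (commit): HEAD=main@B [main=B]
After op 2 (branch): HEAD=main@B [exp=B main=B]
After op 3 (commit): HEAD=main@C [exp=B main=C]
After op 4 (checkout): HEAD=exp@B [exp=B main=C]
After op 5 (commit): HEAD=exp@D [exp=D main=C]
After op 6 (commit): HEAD=exp@E [exp=E main=C]
After op 7 (commit): HEAD=exp@F [exp=F main=C]

Answer: exp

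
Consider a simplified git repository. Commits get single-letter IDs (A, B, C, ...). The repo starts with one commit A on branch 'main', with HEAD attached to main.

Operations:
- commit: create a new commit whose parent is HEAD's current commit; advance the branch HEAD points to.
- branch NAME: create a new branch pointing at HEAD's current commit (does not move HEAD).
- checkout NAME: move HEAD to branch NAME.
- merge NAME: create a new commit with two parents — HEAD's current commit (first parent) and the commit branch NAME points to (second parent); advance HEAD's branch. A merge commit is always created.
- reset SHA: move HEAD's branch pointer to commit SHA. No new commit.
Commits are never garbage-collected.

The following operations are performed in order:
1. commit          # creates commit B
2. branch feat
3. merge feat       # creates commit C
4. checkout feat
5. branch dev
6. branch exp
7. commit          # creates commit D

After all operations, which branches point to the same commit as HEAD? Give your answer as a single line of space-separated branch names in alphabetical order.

After op 1 (commit): HEAD=main@B [main=B]
After op 2 (branch): HEAD=main@B [feat=B main=B]
After op 3 (merge): HEAD=main@C [feat=B main=C]
After op 4 (checkout): HEAD=feat@B [feat=B main=C]
After op 5 (branch): HEAD=feat@B [dev=B feat=B main=C]
After op 6 (branch): HEAD=feat@B [dev=B exp=B feat=B main=C]
After op 7 (commit): HEAD=feat@D [dev=B exp=B feat=D main=C]

Answer: feat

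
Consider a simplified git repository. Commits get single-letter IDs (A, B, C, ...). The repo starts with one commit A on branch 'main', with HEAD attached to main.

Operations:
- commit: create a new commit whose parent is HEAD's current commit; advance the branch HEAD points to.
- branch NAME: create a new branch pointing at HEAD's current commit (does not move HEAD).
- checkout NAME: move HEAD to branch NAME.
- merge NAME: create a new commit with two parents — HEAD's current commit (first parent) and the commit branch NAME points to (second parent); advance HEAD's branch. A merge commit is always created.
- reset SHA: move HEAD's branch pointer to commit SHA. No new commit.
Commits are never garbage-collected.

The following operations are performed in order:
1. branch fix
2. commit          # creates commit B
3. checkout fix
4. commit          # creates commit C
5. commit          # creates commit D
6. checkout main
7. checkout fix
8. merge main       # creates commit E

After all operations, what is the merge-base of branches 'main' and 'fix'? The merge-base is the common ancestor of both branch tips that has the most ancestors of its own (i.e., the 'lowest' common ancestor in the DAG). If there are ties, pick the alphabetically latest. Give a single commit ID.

Answer: B

Derivation:
After op 1 (branch): HEAD=main@A [fix=A main=A]
After op 2 (commit): HEAD=main@B [fix=A main=B]
After op 3 (checkout): HEAD=fix@A [fix=A main=B]
After op 4 (commit): HEAD=fix@C [fix=C main=B]
After op 5 (commit): HEAD=fix@D [fix=D main=B]
After op 6 (checkout): HEAD=main@B [fix=D main=B]
After op 7 (checkout): HEAD=fix@D [fix=D main=B]
After op 8 (merge): HEAD=fix@E [fix=E main=B]
ancestors(main=B): ['A', 'B']
ancestors(fix=E): ['A', 'B', 'C', 'D', 'E']
common: ['A', 'B']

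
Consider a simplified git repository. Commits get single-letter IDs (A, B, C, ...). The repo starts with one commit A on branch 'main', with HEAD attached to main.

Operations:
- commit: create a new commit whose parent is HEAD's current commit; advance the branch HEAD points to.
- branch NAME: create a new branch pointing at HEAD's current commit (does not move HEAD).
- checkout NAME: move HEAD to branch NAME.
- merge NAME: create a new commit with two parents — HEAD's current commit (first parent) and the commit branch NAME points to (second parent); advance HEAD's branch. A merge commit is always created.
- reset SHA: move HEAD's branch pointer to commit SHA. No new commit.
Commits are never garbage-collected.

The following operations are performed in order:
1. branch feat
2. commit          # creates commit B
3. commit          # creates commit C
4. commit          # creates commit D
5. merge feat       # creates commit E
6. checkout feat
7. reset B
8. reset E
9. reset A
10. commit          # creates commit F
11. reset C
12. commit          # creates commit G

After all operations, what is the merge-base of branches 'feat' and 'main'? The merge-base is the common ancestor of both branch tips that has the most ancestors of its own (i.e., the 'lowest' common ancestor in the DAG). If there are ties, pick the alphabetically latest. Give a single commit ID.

Answer: C

Derivation:
After op 1 (branch): HEAD=main@A [feat=A main=A]
After op 2 (commit): HEAD=main@B [feat=A main=B]
After op 3 (commit): HEAD=main@C [feat=A main=C]
After op 4 (commit): HEAD=main@D [feat=A main=D]
After op 5 (merge): HEAD=main@E [feat=A main=E]
After op 6 (checkout): HEAD=feat@A [feat=A main=E]
After op 7 (reset): HEAD=feat@B [feat=B main=E]
After op 8 (reset): HEAD=feat@E [feat=E main=E]
After op 9 (reset): HEAD=feat@A [feat=A main=E]
After op 10 (commit): HEAD=feat@F [feat=F main=E]
After op 11 (reset): HEAD=feat@C [feat=C main=E]
After op 12 (commit): HEAD=feat@G [feat=G main=E]
ancestors(feat=G): ['A', 'B', 'C', 'G']
ancestors(main=E): ['A', 'B', 'C', 'D', 'E']
common: ['A', 'B', 'C']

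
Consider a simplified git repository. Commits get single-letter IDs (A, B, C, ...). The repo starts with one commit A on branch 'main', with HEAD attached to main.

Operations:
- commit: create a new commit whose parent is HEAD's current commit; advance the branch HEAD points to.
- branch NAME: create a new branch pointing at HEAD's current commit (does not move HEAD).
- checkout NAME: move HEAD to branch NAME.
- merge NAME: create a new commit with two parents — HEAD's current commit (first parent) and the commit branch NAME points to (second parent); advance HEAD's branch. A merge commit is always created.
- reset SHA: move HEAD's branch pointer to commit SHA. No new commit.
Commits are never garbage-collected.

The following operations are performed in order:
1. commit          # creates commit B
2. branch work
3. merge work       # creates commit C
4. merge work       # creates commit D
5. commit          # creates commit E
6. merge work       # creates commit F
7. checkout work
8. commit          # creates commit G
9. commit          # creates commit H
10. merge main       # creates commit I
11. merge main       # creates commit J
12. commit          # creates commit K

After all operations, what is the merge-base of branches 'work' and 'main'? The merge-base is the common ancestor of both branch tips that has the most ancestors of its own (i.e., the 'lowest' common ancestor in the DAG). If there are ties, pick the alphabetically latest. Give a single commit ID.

Answer: F

Derivation:
After op 1 (commit): HEAD=main@B [main=B]
After op 2 (branch): HEAD=main@B [main=B work=B]
After op 3 (merge): HEAD=main@C [main=C work=B]
After op 4 (merge): HEAD=main@D [main=D work=B]
After op 5 (commit): HEAD=main@E [main=E work=B]
After op 6 (merge): HEAD=main@F [main=F work=B]
After op 7 (checkout): HEAD=work@B [main=F work=B]
After op 8 (commit): HEAD=work@G [main=F work=G]
After op 9 (commit): HEAD=work@H [main=F work=H]
After op 10 (merge): HEAD=work@I [main=F work=I]
After op 11 (merge): HEAD=work@J [main=F work=J]
After op 12 (commit): HEAD=work@K [main=F work=K]
ancestors(work=K): ['A', 'B', 'C', 'D', 'E', 'F', 'G', 'H', 'I', 'J', 'K']
ancestors(main=F): ['A', 'B', 'C', 'D', 'E', 'F']
common: ['A', 'B', 'C', 'D', 'E', 'F']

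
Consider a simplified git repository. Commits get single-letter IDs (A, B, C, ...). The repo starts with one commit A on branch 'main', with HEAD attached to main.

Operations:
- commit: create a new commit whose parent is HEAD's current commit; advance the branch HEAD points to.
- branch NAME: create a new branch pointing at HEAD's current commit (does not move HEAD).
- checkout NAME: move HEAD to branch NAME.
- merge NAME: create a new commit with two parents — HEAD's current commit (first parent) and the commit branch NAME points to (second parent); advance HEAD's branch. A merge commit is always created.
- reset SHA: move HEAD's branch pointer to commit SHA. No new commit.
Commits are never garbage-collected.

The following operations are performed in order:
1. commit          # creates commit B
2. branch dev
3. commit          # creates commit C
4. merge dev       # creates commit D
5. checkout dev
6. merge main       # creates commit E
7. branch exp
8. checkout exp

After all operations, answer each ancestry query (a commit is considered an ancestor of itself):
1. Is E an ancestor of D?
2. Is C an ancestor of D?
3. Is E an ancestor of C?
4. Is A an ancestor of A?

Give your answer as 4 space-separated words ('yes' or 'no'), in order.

Answer: no yes no yes

Derivation:
After op 1 (commit): HEAD=main@B [main=B]
After op 2 (branch): HEAD=main@B [dev=B main=B]
After op 3 (commit): HEAD=main@C [dev=B main=C]
After op 4 (merge): HEAD=main@D [dev=B main=D]
After op 5 (checkout): HEAD=dev@B [dev=B main=D]
After op 6 (merge): HEAD=dev@E [dev=E main=D]
After op 7 (branch): HEAD=dev@E [dev=E exp=E main=D]
After op 8 (checkout): HEAD=exp@E [dev=E exp=E main=D]
ancestors(D) = {A,B,C,D}; E in? no
ancestors(D) = {A,B,C,D}; C in? yes
ancestors(C) = {A,B,C}; E in? no
ancestors(A) = {A}; A in? yes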